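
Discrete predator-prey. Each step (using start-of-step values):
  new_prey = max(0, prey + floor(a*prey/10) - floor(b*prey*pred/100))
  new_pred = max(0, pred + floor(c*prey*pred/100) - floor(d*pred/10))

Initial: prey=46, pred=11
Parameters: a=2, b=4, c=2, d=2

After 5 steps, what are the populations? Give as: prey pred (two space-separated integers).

Step 1: prey: 46+9-20=35; pred: 11+10-2=19
Step 2: prey: 35+7-26=16; pred: 19+13-3=29
Step 3: prey: 16+3-18=1; pred: 29+9-5=33
Step 4: prey: 1+0-1=0; pred: 33+0-6=27
Step 5: prey: 0+0-0=0; pred: 27+0-5=22

Answer: 0 22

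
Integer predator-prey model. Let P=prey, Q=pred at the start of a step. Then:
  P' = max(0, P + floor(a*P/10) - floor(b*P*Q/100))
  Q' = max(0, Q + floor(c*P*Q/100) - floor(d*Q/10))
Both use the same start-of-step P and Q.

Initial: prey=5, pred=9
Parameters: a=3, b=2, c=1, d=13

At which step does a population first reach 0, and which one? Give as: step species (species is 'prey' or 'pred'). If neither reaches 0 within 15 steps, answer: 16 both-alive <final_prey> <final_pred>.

Answer: 1 pred

Derivation:
Step 1: prey: 5+1-0=6; pred: 9+0-11=0
First extinction: pred at step 1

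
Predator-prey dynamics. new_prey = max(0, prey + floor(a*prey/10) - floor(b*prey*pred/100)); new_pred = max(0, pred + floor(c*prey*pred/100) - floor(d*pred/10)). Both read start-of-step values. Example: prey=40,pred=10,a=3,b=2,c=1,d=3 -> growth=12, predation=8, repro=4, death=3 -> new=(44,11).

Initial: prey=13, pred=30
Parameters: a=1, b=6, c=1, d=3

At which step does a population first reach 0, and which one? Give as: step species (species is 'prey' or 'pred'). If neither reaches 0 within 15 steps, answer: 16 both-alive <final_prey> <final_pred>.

Answer: 1 prey

Derivation:
Step 1: prey: 13+1-23=0; pred: 30+3-9=24
First extinction: prey at step 1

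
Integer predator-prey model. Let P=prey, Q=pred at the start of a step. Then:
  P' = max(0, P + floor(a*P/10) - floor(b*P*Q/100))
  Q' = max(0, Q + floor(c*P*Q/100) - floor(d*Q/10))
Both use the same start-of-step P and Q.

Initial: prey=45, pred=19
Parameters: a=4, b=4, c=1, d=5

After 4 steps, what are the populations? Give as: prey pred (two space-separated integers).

Step 1: prey: 45+18-34=29; pred: 19+8-9=18
Step 2: prey: 29+11-20=20; pred: 18+5-9=14
Step 3: prey: 20+8-11=17; pred: 14+2-7=9
Step 4: prey: 17+6-6=17; pred: 9+1-4=6

Answer: 17 6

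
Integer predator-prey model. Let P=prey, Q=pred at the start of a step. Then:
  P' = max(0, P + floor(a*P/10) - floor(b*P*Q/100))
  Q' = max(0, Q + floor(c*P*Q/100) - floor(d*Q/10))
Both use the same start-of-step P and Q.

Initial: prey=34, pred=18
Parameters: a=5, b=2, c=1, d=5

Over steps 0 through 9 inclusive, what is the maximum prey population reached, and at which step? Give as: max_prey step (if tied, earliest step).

Answer: 107 7

Derivation:
Step 1: prey: 34+17-12=39; pred: 18+6-9=15
Step 2: prey: 39+19-11=47; pred: 15+5-7=13
Step 3: prey: 47+23-12=58; pred: 13+6-6=13
Step 4: prey: 58+29-15=72; pred: 13+7-6=14
Step 5: prey: 72+36-20=88; pred: 14+10-7=17
Step 6: prey: 88+44-29=103; pred: 17+14-8=23
Step 7: prey: 103+51-47=107; pred: 23+23-11=35
Step 8: prey: 107+53-74=86; pred: 35+37-17=55
Step 9: prey: 86+43-94=35; pred: 55+47-27=75
Max prey = 107 at step 7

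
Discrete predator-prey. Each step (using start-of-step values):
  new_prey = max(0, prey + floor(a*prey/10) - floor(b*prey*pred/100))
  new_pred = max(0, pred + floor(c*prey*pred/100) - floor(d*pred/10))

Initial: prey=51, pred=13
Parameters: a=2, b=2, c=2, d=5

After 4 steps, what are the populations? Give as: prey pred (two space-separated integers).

Answer: 10 36

Derivation:
Step 1: prey: 51+10-13=48; pred: 13+13-6=20
Step 2: prey: 48+9-19=38; pred: 20+19-10=29
Step 3: prey: 38+7-22=23; pred: 29+22-14=37
Step 4: prey: 23+4-17=10; pred: 37+17-18=36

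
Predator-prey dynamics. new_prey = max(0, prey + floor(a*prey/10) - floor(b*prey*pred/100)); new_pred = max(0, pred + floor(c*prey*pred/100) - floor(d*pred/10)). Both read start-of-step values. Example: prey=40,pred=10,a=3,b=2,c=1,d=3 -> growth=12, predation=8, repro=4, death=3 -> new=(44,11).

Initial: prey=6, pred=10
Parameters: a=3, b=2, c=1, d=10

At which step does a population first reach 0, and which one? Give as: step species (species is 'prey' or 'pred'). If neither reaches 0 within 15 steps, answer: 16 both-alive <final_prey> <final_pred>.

Answer: 1 pred

Derivation:
Step 1: prey: 6+1-1=6; pred: 10+0-10=0
First extinction: pred at step 1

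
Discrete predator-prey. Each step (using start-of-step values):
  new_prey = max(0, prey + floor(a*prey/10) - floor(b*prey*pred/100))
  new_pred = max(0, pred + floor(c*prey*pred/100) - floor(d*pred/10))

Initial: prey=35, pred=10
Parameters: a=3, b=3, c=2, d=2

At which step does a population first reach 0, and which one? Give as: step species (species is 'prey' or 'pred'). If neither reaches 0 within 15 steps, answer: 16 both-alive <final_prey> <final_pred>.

Answer: 6 prey

Derivation:
Step 1: prey: 35+10-10=35; pred: 10+7-2=15
Step 2: prey: 35+10-15=30; pred: 15+10-3=22
Step 3: prey: 30+9-19=20; pred: 22+13-4=31
Step 4: prey: 20+6-18=8; pred: 31+12-6=37
Step 5: prey: 8+2-8=2; pred: 37+5-7=35
Step 6: prey: 2+0-2=0; pred: 35+1-7=29
First extinction: prey at step 6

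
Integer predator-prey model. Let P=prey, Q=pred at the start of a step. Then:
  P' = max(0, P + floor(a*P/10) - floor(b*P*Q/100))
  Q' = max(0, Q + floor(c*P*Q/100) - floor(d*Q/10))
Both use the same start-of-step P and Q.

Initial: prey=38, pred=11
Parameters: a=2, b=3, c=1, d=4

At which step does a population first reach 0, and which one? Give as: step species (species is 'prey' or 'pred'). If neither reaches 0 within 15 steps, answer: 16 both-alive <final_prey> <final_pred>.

Answer: 16 both-alive 53 4

Derivation:
Step 1: prey: 38+7-12=33; pred: 11+4-4=11
Step 2: prey: 33+6-10=29; pred: 11+3-4=10
Step 3: prey: 29+5-8=26; pred: 10+2-4=8
Step 4: prey: 26+5-6=25; pred: 8+2-3=7
Step 5: prey: 25+5-5=25; pred: 7+1-2=6
Step 6: prey: 25+5-4=26; pred: 6+1-2=5
Step 7: prey: 26+5-3=28; pred: 5+1-2=4
Step 8: prey: 28+5-3=30; pred: 4+1-1=4
Step 9: prey: 30+6-3=33; pred: 4+1-1=4
Step 10: prey: 33+6-3=36; pred: 4+1-1=4
Step 11: prey: 36+7-4=39; pred: 4+1-1=4
Step 12: prey: 39+7-4=42; pred: 4+1-1=4
Step 13: prey: 42+8-5=45; pred: 4+1-1=4
Step 14: prey: 45+9-5=49; pred: 4+1-1=4
Step 15: prey: 49+9-5=53; pred: 4+1-1=4
No extinction within 15 steps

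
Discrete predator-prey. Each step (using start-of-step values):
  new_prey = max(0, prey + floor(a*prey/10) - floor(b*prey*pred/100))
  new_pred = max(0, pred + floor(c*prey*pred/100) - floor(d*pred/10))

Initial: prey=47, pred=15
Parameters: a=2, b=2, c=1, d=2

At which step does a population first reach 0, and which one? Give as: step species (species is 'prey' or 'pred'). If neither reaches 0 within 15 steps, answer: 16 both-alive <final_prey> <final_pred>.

Step 1: prey: 47+9-14=42; pred: 15+7-3=19
Step 2: prey: 42+8-15=35; pred: 19+7-3=23
Step 3: prey: 35+7-16=26; pred: 23+8-4=27
Step 4: prey: 26+5-14=17; pred: 27+7-5=29
Step 5: prey: 17+3-9=11; pred: 29+4-5=28
Step 6: prey: 11+2-6=7; pred: 28+3-5=26
Step 7: prey: 7+1-3=5; pred: 26+1-5=22
Step 8: prey: 5+1-2=4; pred: 22+1-4=19
Step 9: prey: 4+0-1=3; pred: 19+0-3=16
Step 10: prey: 3+0-0=3; pred: 16+0-3=13
Step 11: prey: 3+0-0=3; pred: 13+0-2=11
Step 12: prey: 3+0-0=3; pred: 11+0-2=9
Step 13: prey: 3+0-0=3; pred: 9+0-1=8
Step 14: prey: 3+0-0=3; pred: 8+0-1=7
Step 15: prey: 3+0-0=3; pred: 7+0-1=6
No extinction within 15 steps

Answer: 16 both-alive 3 6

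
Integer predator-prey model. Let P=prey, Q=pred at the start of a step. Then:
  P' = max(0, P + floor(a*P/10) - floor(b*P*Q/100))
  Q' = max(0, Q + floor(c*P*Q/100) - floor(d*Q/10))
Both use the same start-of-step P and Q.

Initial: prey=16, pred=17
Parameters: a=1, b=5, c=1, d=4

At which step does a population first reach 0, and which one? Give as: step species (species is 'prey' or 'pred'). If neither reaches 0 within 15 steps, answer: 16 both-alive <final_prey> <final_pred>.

Step 1: prey: 16+1-13=4; pred: 17+2-6=13
Step 2: prey: 4+0-2=2; pred: 13+0-5=8
Step 3: prey: 2+0-0=2; pred: 8+0-3=5
Step 4: prey: 2+0-0=2; pred: 5+0-2=3
Step 5: prey: 2+0-0=2; pred: 3+0-1=2
Step 6: prey: 2+0-0=2; pred: 2+0-0=2
Steps 7-15: state stable at prey=2, pred=2 (no change)
No extinction within 15 steps

Answer: 16 both-alive 2 2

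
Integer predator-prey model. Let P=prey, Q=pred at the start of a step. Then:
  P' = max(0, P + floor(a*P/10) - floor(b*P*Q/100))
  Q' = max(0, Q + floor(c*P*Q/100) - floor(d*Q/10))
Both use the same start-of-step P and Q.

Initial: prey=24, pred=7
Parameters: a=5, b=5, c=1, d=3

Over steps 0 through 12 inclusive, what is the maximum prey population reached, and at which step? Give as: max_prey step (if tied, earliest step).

Answer: 60 6

Derivation:
Step 1: prey: 24+12-8=28; pred: 7+1-2=6
Step 2: prey: 28+14-8=34; pred: 6+1-1=6
Step 3: prey: 34+17-10=41; pred: 6+2-1=7
Step 4: prey: 41+20-14=47; pred: 7+2-2=7
Step 5: prey: 47+23-16=54; pred: 7+3-2=8
Step 6: prey: 54+27-21=60; pred: 8+4-2=10
Step 7: prey: 60+30-30=60; pred: 10+6-3=13
Step 8: prey: 60+30-39=51; pred: 13+7-3=17
Step 9: prey: 51+25-43=33; pred: 17+8-5=20
Step 10: prey: 33+16-33=16; pred: 20+6-6=20
Step 11: prey: 16+8-16=8; pred: 20+3-6=17
Step 12: prey: 8+4-6=6; pred: 17+1-5=13
Max prey = 60 at step 6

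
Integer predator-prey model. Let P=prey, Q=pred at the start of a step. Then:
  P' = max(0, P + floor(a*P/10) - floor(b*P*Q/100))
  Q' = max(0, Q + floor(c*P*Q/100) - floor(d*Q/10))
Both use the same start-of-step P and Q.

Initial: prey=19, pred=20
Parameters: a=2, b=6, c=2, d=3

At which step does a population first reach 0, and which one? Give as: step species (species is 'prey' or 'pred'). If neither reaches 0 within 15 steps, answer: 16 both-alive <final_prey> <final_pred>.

Step 1: prey: 19+3-22=0; pred: 20+7-6=21
First extinction: prey at step 1

Answer: 1 prey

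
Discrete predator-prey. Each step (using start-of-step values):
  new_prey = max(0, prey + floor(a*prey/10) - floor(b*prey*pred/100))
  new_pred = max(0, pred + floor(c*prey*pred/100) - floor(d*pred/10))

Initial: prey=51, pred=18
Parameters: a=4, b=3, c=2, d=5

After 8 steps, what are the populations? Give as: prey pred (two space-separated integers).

Step 1: prey: 51+20-27=44; pred: 18+18-9=27
Step 2: prey: 44+17-35=26; pred: 27+23-13=37
Step 3: prey: 26+10-28=8; pred: 37+19-18=38
Step 4: prey: 8+3-9=2; pred: 38+6-19=25
Step 5: prey: 2+0-1=1; pred: 25+1-12=14
Step 6: prey: 1+0-0=1; pred: 14+0-7=7
Step 7: prey: 1+0-0=1; pred: 7+0-3=4
Step 8: prey: 1+0-0=1; pred: 4+0-2=2

Answer: 1 2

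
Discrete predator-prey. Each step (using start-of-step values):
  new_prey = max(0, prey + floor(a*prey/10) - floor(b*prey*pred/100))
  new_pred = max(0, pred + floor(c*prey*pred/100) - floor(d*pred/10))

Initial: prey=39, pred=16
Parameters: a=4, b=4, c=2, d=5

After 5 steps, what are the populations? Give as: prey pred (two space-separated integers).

Answer: 6 7

Derivation:
Step 1: prey: 39+15-24=30; pred: 16+12-8=20
Step 2: prey: 30+12-24=18; pred: 20+12-10=22
Step 3: prey: 18+7-15=10; pred: 22+7-11=18
Step 4: prey: 10+4-7=7; pred: 18+3-9=12
Step 5: prey: 7+2-3=6; pred: 12+1-6=7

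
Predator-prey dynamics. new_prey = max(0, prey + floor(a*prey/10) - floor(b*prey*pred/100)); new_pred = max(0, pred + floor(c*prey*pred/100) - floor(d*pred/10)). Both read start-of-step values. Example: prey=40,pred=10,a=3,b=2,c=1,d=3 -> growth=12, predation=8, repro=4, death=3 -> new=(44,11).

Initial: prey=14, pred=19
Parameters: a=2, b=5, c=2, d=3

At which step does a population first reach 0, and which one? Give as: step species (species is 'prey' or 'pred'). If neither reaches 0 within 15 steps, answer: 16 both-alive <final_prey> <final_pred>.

Step 1: prey: 14+2-13=3; pred: 19+5-5=19
Step 2: prey: 3+0-2=1; pred: 19+1-5=15
Step 3: prey: 1+0-0=1; pred: 15+0-4=11
Step 4: prey: 1+0-0=1; pred: 11+0-3=8
Step 5: prey: 1+0-0=1; pred: 8+0-2=6
Step 6: prey: 1+0-0=1; pred: 6+0-1=5
Step 7: prey: 1+0-0=1; pred: 5+0-1=4
Step 8: prey: 1+0-0=1; pred: 4+0-1=3
Step 9: prey: 1+0-0=1; pred: 3+0-0=3
Steps 10-15: state stable at prey=1, pred=3 (no change)
No extinction within 15 steps

Answer: 16 both-alive 1 3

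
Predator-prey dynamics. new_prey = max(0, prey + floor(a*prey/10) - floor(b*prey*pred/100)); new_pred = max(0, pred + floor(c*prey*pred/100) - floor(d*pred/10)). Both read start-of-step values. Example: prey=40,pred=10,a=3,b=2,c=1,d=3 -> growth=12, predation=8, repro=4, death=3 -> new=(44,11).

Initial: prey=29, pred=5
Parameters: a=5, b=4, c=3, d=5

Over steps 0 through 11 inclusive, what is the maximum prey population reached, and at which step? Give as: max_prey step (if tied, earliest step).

Answer: 50 3

Derivation:
Step 1: prey: 29+14-5=38; pred: 5+4-2=7
Step 2: prey: 38+19-10=47; pred: 7+7-3=11
Step 3: prey: 47+23-20=50; pred: 11+15-5=21
Step 4: prey: 50+25-42=33; pred: 21+31-10=42
Step 5: prey: 33+16-55=0; pred: 42+41-21=62
Step 6: prey: 0+0-0=0; pred: 62+0-31=31
Step 7: prey: 0+0-0=0; pred: 31+0-15=16
Step 8: prey: 0+0-0=0; pred: 16+0-8=8
Step 9: prey: 0+0-0=0; pred: 8+0-4=4
Step 10: prey: 0+0-0=0; pred: 4+0-2=2
Step 11: prey: 0+0-0=0; pred: 2+0-1=1
Max prey = 50 at step 3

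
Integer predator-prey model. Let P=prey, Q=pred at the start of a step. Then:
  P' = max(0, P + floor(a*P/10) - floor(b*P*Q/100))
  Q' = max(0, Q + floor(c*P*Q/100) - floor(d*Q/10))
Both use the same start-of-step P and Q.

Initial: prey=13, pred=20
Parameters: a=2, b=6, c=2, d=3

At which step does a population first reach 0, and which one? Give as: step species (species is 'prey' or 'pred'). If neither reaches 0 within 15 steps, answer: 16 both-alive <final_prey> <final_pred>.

Step 1: prey: 13+2-15=0; pred: 20+5-6=19
First extinction: prey at step 1

Answer: 1 prey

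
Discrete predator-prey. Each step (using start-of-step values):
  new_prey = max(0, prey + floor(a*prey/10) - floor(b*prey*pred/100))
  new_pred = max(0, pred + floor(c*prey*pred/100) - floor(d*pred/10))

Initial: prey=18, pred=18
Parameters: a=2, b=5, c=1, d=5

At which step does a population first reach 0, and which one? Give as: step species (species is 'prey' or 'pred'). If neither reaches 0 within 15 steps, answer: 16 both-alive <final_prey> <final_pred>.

Answer: 16 both-alive 3 1

Derivation:
Step 1: prey: 18+3-16=5; pred: 18+3-9=12
Step 2: prey: 5+1-3=3; pred: 12+0-6=6
Step 3: prey: 3+0-0=3; pred: 6+0-3=3
Step 4: prey: 3+0-0=3; pred: 3+0-1=2
Step 5: prey: 3+0-0=3; pred: 2+0-1=1
Step 6: prey: 3+0-0=3; pred: 1+0-0=1
Steps 7-15: state stable at prey=3, pred=1 (no change)
No extinction within 15 steps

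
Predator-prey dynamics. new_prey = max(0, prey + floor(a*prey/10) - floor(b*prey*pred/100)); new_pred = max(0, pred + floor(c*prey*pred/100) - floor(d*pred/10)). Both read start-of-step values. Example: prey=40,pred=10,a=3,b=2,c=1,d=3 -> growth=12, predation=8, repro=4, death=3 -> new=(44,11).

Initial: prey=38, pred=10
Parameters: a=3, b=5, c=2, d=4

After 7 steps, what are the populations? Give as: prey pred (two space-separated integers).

Step 1: prey: 38+11-19=30; pred: 10+7-4=13
Step 2: prey: 30+9-19=20; pred: 13+7-5=15
Step 3: prey: 20+6-15=11; pred: 15+6-6=15
Step 4: prey: 11+3-8=6; pred: 15+3-6=12
Step 5: prey: 6+1-3=4; pred: 12+1-4=9
Step 6: prey: 4+1-1=4; pred: 9+0-3=6
Step 7: prey: 4+1-1=4; pred: 6+0-2=4

Answer: 4 4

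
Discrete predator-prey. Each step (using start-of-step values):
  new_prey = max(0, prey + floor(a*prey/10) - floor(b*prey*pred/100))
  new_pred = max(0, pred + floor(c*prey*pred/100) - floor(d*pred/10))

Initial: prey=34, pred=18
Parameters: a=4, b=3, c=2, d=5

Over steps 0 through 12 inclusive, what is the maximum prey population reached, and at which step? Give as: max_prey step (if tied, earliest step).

Answer: 48 12

Derivation:
Step 1: prey: 34+13-18=29; pred: 18+12-9=21
Step 2: prey: 29+11-18=22; pred: 21+12-10=23
Step 3: prey: 22+8-15=15; pred: 23+10-11=22
Step 4: prey: 15+6-9=12; pred: 22+6-11=17
Step 5: prey: 12+4-6=10; pred: 17+4-8=13
Step 6: prey: 10+4-3=11; pred: 13+2-6=9
Step 7: prey: 11+4-2=13; pred: 9+1-4=6
Step 8: prey: 13+5-2=16; pred: 6+1-3=4
Step 9: prey: 16+6-1=21; pred: 4+1-2=3
Step 10: prey: 21+8-1=28; pred: 3+1-1=3
Step 11: prey: 28+11-2=37; pred: 3+1-1=3
Step 12: prey: 37+14-3=48; pred: 3+2-1=4
Max prey = 48 at step 12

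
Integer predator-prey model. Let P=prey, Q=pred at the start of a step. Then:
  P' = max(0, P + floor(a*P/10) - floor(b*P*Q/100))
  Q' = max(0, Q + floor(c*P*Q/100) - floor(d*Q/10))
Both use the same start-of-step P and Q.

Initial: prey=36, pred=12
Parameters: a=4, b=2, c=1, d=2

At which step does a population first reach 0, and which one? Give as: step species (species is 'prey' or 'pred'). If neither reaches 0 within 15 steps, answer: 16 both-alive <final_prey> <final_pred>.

Answer: 16 both-alive 1 12

Derivation:
Step 1: prey: 36+14-8=42; pred: 12+4-2=14
Step 2: prey: 42+16-11=47; pred: 14+5-2=17
Step 3: prey: 47+18-15=50; pred: 17+7-3=21
Step 4: prey: 50+20-21=49; pred: 21+10-4=27
Step 5: prey: 49+19-26=42; pred: 27+13-5=35
Step 6: prey: 42+16-29=29; pred: 35+14-7=42
Step 7: prey: 29+11-24=16; pred: 42+12-8=46
Step 8: prey: 16+6-14=8; pred: 46+7-9=44
Step 9: prey: 8+3-7=4; pred: 44+3-8=39
Step 10: prey: 4+1-3=2; pred: 39+1-7=33
Step 11: prey: 2+0-1=1; pred: 33+0-6=27
Step 12: prey: 1+0-0=1; pred: 27+0-5=22
Step 13: prey: 1+0-0=1; pred: 22+0-4=18
Step 14: prey: 1+0-0=1; pred: 18+0-3=15
Step 15: prey: 1+0-0=1; pred: 15+0-3=12
No extinction within 15 steps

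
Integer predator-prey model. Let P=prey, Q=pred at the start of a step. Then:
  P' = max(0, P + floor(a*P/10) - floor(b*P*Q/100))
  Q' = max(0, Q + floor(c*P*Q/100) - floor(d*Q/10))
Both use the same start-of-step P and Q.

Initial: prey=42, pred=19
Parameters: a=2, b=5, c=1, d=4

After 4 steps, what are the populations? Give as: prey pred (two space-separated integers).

Step 1: prey: 42+8-39=11; pred: 19+7-7=19
Step 2: prey: 11+2-10=3; pred: 19+2-7=14
Step 3: prey: 3+0-2=1; pred: 14+0-5=9
Step 4: prey: 1+0-0=1; pred: 9+0-3=6

Answer: 1 6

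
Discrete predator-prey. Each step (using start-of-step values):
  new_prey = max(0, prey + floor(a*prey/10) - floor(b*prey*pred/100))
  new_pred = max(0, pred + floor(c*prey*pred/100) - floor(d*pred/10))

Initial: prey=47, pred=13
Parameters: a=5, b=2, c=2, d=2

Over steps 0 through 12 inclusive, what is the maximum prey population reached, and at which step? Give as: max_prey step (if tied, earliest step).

Answer: 61 2

Derivation:
Step 1: prey: 47+23-12=58; pred: 13+12-2=23
Step 2: prey: 58+29-26=61; pred: 23+26-4=45
Step 3: prey: 61+30-54=37; pred: 45+54-9=90
Step 4: prey: 37+18-66=0; pred: 90+66-18=138
Step 5: prey: 0+0-0=0; pred: 138+0-27=111
Step 6: prey: 0+0-0=0; pred: 111+0-22=89
Step 7: prey: 0+0-0=0; pred: 89+0-17=72
Step 8: prey: 0+0-0=0; pred: 72+0-14=58
Step 9: prey: 0+0-0=0; pred: 58+0-11=47
Step 10: prey: 0+0-0=0; pred: 47+0-9=38
Step 11: prey: 0+0-0=0; pred: 38+0-7=31
Step 12: prey: 0+0-0=0; pred: 31+0-6=25
Max prey = 61 at step 2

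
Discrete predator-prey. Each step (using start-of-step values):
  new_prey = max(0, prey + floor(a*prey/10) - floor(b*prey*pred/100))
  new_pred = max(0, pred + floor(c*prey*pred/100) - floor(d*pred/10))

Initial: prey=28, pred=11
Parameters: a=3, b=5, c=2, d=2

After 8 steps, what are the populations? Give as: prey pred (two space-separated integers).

Step 1: prey: 28+8-15=21; pred: 11+6-2=15
Step 2: prey: 21+6-15=12; pred: 15+6-3=18
Step 3: prey: 12+3-10=5; pred: 18+4-3=19
Step 4: prey: 5+1-4=2; pred: 19+1-3=17
Step 5: prey: 2+0-1=1; pred: 17+0-3=14
Step 6: prey: 1+0-0=1; pred: 14+0-2=12
Step 7: prey: 1+0-0=1; pred: 12+0-2=10
Step 8: prey: 1+0-0=1; pred: 10+0-2=8

Answer: 1 8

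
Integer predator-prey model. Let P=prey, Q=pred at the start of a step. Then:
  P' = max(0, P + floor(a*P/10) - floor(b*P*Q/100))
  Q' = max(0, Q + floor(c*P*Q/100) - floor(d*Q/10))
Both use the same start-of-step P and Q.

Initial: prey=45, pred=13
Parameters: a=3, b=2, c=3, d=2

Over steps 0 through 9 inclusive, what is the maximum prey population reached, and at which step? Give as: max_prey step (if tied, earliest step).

Answer: 47 1

Derivation:
Step 1: prey: 45+13-11=47; pred: 13+17-2=28
Step 2: prey: 47+14-26=35; pred: 28+39-5=62
Step 3: prey: 35+10-43=2; pred: 62+65-12=115
Step 4: prey: 2+0-4=0; pred: 115+6-23=98
Step 5: prey: 0+0-0=0; pred: 98+0-19=79
Step 6: prey: 0+0-0=0; pred: 79+0-15=64
Step 7: prey: 0+0-0=0; pred: 64+0-12=52
Step 8: prey: 0+0-0=0; pred: 52+0-10=42
Step 9: prey: 0+0-0=0; pred: 42+0-8=34
Max prey = 47 at step 1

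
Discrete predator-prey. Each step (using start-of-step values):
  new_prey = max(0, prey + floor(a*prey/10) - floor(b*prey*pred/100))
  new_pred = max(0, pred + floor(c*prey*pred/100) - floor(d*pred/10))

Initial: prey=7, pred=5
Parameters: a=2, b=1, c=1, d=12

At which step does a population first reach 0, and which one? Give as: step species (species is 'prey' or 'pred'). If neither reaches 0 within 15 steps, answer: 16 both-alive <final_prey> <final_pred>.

Step 1: prey: 7+1-0=8; pred: 5+0-6=0
First extinction: pred at step 1

Answer: 1 pred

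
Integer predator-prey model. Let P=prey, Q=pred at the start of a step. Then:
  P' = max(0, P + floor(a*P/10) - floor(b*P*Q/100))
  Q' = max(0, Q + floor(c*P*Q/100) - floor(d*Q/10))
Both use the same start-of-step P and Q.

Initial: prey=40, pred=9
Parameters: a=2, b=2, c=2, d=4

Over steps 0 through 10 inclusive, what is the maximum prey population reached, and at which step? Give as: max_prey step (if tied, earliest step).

Step 1: prey: 40+8-7=41; pred: 9+7-3=13
Step 2: prey: 41+8-10=39; pred: 13+10-5=18
Step 3: prey: 39+7-14=32; pred: 18+14-7=25
Step 4: prey: 32+6-16=22; pred: 25+16-10=31
Step 5: prey: 22+4-13=13; pred: 31+13-12=32
Step 6: prey: 13+2-8=7; pred: 32+8-12=28
Step 7: prey: 7+1-3=5; pred: 28+3-11=20
Step 8: prey: 5+1-2=4; pred: 20+2-8=14
Step 9: prey: 4+0-1=3; pred: 14+1-5=10
Step 10: prey: 3+0-0=3; pred: 10+0-4=6
Max prey = 41 at step 1

Answer: 41 1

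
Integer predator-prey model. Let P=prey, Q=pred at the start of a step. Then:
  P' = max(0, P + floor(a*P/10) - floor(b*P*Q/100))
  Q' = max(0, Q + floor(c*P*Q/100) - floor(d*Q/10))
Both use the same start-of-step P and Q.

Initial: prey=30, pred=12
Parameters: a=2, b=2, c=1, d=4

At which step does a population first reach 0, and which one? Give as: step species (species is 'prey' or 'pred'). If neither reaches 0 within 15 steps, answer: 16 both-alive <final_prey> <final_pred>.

Answer: 16 both-alive 51 8

Derivation:
Step 1: prey: 30+6-7=29; pred: 12+3-4=11
Step 2: prey: 29+5-6=28; pred: 11+3-4=10
Step 3: prey: 28+5-5=28; pred: 10+2-4=8
Step 4: prey: 28+5-4=29; pred: 8+2-3=7
Step 5: prey: 29+5-4=30; pred: 7+2-2=7
Step 6: prey: 30+6-4=32; pred: 7+2-2=7
Step 7: prey: 32+6-4=34; pred: 7+2-2=7
Step 8: prey: 34+6-4=36; pred: 7+2-2=7
Step 9: prey: 36+7-5=38; pred: 7+2-2=7
Step 10: prey: 38+7-5=40; pred: 7+2-2=7
Step 11: prey: 40+8-5=43; pred: 7+2-2=7
Step 12: prey: 43+8-6=45; pred: 7+3-2=8
Step 13: prey: 45+9-7=47; pred: 8+3-3=8
Step 14: prey: 47+9-7=49; pred: 8+3-3=8
Step 15: prey: 49+9-7=51; pred: 8+3-3=8
No extinction within 15 steps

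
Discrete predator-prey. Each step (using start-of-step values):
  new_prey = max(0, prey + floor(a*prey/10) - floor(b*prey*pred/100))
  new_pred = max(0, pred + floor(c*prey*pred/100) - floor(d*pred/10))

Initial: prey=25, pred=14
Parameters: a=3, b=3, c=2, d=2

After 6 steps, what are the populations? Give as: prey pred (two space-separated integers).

Step 1: prey: 25+7-10=22; pred: 14+7-2=19
Step 2: prey: 22+6-12=16; pred: 19+8-3=24
Step 3: prey: 16+4-11=9; pred: 24+7-4=27
Step 4: prey: 9+2-7=4; pred: 27+4-5=26
Step 5: prey: 4+1-3=2; pred: 26+2-5=23
Step 6: prey: 2+0-1=1; pred: 23+0-4=19

Answer: 1 19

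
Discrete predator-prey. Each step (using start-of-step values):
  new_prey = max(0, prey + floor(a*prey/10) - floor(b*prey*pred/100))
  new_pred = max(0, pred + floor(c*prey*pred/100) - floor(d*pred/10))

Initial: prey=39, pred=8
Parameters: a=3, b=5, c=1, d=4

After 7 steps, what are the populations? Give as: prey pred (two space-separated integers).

Answer: 26 5

Derivation:
Step 1: prey: 39+11-15=35; pred: 8+3-3=8
Step 2: prey: 35+10-14=31; pred: 8+2-3=7
Step 3: prey: 31+9-10=30; pred: 7+2-2=7
Step 4: prey: 30+9-10=29; pred: 7+2-2=7
Step 5: prey: 29+8-10=27; pred: 7+2-2=7
Step 6: prey: 27+8-9=26; pred: 7+1-2=6
Step 7: prey: 26+7-7=26; pred: 6+1-2=5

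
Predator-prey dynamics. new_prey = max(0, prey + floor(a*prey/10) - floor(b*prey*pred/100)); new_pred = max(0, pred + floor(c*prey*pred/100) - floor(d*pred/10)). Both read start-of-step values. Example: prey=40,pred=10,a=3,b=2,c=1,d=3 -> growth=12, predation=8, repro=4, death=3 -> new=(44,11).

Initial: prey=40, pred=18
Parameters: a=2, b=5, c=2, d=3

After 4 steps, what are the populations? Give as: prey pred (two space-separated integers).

Step 1: prey: 40+8-36=12; pred: 18+14-5=27
Step 2: prey: 12+2-16=0; pred: 27+6-8=25
Step 3: prey: 0+0-0=0; pred: 25+0-7=18
Step 4: prey: 0+0-0=0; pred: 18+0-5=13

Answer: 0 13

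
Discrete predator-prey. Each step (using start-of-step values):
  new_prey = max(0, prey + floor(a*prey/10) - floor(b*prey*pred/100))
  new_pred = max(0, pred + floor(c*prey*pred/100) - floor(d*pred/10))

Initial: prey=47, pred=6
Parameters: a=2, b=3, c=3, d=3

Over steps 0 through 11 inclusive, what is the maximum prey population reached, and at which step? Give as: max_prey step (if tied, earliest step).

Step 1: prey: 47+9-8=48; pred: 6+8-1=13
Step 2: prey: 48+9-18=39; pred: 13+18-3=28
Step 3: prey: 39+7-32=14; pred: 28+32-8=52
Step 4: prey: 14+2-21=0; pred: 52+21-15=58
Step 5: prey: 0+0-0=0; pred: 58+0-17=41
Step 6: prey: 0+0-0=0; pred: 41+0-12=29
Step 7: prey: 0+0-0=0; pred: 29+0-8=21
Step 8: prey: 0+0-0=0; pred: 21+0-6=15
Step 9: prey: 0+0-0=0; pred: 15+0-4=11
Step 10: prey: 0+0-0=0; pred: 11+0-3=8
Step 11: prey: 0+0-0=0; pred: 8+0-2=6
Max prey = 48 at step 1

Answer: 48 1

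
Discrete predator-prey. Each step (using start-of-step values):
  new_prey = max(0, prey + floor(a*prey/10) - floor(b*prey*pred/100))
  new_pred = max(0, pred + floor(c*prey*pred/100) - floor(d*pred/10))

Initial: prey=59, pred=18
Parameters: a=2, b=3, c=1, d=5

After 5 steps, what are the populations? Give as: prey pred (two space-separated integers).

Answer: 12 6

Derivation:
Step 1: prey: 59+11-31=39; pred: 18+10-9=19
Step 2: prey: 39+7-22=24; pred: 19+7-9=17
Step 3: prey: 24+4-12=16; pred: 17+4-8=13
Step 4: prey: 16+3-6=13; pred: 13+2-6=9
Step 5: prey: 13+2-3=12; pred: 9+1-4=6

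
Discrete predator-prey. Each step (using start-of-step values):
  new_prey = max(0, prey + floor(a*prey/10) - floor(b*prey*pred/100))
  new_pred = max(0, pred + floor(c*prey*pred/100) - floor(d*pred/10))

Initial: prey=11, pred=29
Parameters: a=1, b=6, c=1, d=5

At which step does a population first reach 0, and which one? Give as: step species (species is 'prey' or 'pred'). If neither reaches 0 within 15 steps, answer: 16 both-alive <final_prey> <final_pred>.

Step 1: prey: 11+1-19=0; pred: 29+3-14=18
First extinction: prey at step 1

Answer: 1 prey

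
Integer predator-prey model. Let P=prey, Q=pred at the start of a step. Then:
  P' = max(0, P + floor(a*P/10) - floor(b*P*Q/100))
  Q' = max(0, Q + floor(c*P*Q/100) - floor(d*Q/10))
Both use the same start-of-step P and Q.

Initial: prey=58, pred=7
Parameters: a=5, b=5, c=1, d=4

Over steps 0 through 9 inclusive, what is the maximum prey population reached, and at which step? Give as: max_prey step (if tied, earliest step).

Step 1: prey: 58+29-20=67; pred: 7+4-2=9
Step 2: prey: 67+33-30=70; pred: 9+6-3=12
Step 3: prey: 70+35-42=63; pred: 12+8-4=16
Step 4: prey: 63+31-50=44; pred: 16+10-6=20
Step 5: prey: 44+22-44=22; pred: 20+8-8=20
Step 6: prey: 22+11-22=11; pred: 20+4-8=16
Step 7: prey: 11+5-8=8; pred: 16+1-6=11
Step 8: prey: 8+4-4=8; pred: 11+0-4=7
Step 9: prey: 8+4-2=10; pred: 7+0-2=5
Max prey = 70 at step 2

Answer: 70 2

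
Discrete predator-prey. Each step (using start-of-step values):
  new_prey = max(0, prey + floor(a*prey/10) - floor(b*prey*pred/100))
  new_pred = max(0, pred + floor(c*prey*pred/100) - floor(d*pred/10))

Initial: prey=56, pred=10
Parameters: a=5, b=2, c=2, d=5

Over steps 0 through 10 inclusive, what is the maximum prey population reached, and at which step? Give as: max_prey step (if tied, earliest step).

Answer: 86 2

Derivation:
Step 1: prey: 56+28-11=73; pred: 10+11-5=16
Step 2: prey: 73+36-23=86; pred: 16+23-8=31
Step 3: prey: 86+43-53=76; pred: 31+53-15=69
Step 4: prey: 76+38-104=10; pred: 69+104-34=139
Step 5: prey: 10+5-27=0; pred: 139+27-69=97
Step 6: prey: 0+0-0=0; pred: 97+0-48=49
Step 7: prey: 0+0-0=0; pred: 49+0-24=25
Step 8: prey: 0+0-0=0; pred: 25+0-12=13
Step 9: prey: 0+0-0=0; pred: 13+0-6=7
Step 10: prey: 0+0-0=0; pred: 7+0-3=4
Max prey = 86 at step 2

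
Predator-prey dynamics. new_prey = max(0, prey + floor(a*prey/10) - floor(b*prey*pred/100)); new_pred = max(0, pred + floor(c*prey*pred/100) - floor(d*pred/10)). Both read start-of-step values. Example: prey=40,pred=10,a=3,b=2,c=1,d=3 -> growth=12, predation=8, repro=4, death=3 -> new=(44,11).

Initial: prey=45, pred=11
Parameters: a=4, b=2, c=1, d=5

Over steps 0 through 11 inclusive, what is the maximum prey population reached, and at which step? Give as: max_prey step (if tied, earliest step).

Answer: 105 6

Derivation:
Step 1: prey: 45+18-9=54; pred: 11+4-5=10
Step 2: prey: 54+21-10=65; pred: 10+5-5=10
Step 3: prey: 65+26-13=78; pred: 10+6-5=11
Step 4: prey: 78+31-17=92; pred: 11+8-5=14
Step 5: prey: 92+36-25=103; pred: 14+12-7=19
Step 6: prey: 103+41-39=105; pred: 19+19-9=29
Step 7: prey: 105+42-60=87; pred: 29+30-14=45
Step 8: prey: 87+34-78=43; pred: 45+39-22=62
Step 9: prey: 43+17-53=7; pred: 62+26-31=57
Step 10: prey: 7+2-7=2; pred: 57+3-28=32
Step 11: prey: 2+0-1=1; pred: 32+0-16=16
Max prey = 105 at step 6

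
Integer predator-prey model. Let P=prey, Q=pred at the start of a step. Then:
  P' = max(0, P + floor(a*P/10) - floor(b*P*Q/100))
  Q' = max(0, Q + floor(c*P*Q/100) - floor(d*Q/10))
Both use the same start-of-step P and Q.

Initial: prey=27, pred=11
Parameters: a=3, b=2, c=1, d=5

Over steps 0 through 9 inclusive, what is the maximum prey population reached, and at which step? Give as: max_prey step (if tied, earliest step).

Answer: 114 9

Derivation:
Step 1: prey: 27+8-5=30; pred: 11+2-5=8
Step 2: prey: 30+9-4=35; pred: 8+2-4=6
Step 3: prey: 35+10-4=41; pred: 6+2-3=5
Step 4: prey: 41+12-4=49; pred: 5+2-2=5
Step 5: prey: 49+14-4=59; pred: 5+2-2=5
Step 6: prey: 59+17-5=71; pred: 5+2-2=5
Step 7: prey: 71+21-7=85; pred: 5+3-2=6
Step 8: prey: 85+25-10=100; pred: 6+5-3=8
Step 9: prey: 100+30-16=114; pred: 8+8-4=12
Max prey = 114 at step 9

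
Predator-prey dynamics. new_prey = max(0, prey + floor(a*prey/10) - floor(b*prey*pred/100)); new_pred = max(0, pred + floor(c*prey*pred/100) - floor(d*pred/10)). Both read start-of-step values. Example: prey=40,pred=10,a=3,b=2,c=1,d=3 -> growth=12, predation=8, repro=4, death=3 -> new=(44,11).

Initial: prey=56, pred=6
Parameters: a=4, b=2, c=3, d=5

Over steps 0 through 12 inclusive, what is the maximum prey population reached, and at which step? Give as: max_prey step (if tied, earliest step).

Answer: 82 2

Derivation:
Step 1: prey: 56+22-6=72; pred: 6+10-3=13
Step 2: prey: 72+28-18=82; pred: 13+28-6=35
Step 3: prey: 82+32-57=57; pred: 35+86-17=104
Step 4: prey: 57+22-118=0; pred: 104+177-52=229
Step 5: prey: 0+0-0=0; pred: 229+0-114=115
Step 6: prey: 0+0-0=0; pred: 115+0-57=58
Step 7: prey: 0+0-0=0; pred: 58+0-29=29
Step 8: prey: 0+0-0=0; pred: 29+0-14=15
Step 9: prey: 0+0-0=0; pred: 15+0-7=8
Step 10: prey: 0+0-0=0; pred: 8+0-4=4
Step 11: prey: 0+0-0=0; pred: 4+0-2=2
Step 12: prey: 0+0-0=0; pred: 2+0-1=1
Max prey = 82 at step 2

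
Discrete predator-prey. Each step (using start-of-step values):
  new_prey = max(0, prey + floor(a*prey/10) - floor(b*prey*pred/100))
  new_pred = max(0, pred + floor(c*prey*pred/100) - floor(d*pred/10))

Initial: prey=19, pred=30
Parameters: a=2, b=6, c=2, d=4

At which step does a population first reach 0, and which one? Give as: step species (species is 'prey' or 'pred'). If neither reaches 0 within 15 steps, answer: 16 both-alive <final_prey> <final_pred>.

Step 1: prey: 19+3-34=0; pred: 30+11-12=29
First extinction: prey at step 1

Answer: 1 prey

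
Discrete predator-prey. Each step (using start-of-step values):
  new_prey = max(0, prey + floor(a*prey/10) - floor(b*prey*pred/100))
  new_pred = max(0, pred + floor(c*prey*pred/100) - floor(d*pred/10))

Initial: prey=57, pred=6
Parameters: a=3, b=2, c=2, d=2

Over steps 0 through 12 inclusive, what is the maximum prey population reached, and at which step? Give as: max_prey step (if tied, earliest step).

Answer: 74 2

Derivation:
Step 1: prey: 57+17-6=68; pred: 6+6-1=11
Step 2: prey: 68+20-14=74; pred: 11+14-2=23
Step 3: prey: 74+22-34=62; pred: 23+34-4=53
Step 4: prey: 62+18-65=15; pred: 53+65-10=108
Step 5: prey: 15+4-32=0; pred: 108+32-21=119
Step 6: prey: 0+0-0=0; pred: 119+0-23=96
Step 7: prey: 0+0-0=0; pred: 96+0-19=77
Step 8: prey: 0+0-0=0; pred: 77+0-15=62
Step 9: prey: 0+0-0=0; pred: 62+0-12=50
Step 10: prey: 0+0-0=0; pred: 50+0-10=40
Step 11: prey: 0+0-0=0; pred: 40+0-8=32
Step 12: prey: 0+0-0=0; pred: 32+0-6=26
Max prey = 74 at step 2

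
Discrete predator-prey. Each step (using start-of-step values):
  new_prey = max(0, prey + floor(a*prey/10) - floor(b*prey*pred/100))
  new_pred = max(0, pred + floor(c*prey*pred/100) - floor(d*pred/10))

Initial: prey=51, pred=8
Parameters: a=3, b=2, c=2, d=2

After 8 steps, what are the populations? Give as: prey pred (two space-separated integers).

Step 1: prey: 51+15-8=58; pred: 8+8-1=15
Step 2: prey: 58+17-17=58; pred: 15+17-3=29
Step 3: prey: 58+17-33=42; pred: 29+33-5=57
Step 4: prey: 42+12-47=7; pred: 57+47-11=93
Step 5: prey: 7+2-13=0; pred: 93+13-18=88
Step 6: prey: 0+0-0=0; pred: 88+0-17=71
Step 7: prey: 0+0-0=0; pred: 71+0-14=57
Step 8: prey: 0+0-0=0; pred: 57+0-11=46

Answer: 0 46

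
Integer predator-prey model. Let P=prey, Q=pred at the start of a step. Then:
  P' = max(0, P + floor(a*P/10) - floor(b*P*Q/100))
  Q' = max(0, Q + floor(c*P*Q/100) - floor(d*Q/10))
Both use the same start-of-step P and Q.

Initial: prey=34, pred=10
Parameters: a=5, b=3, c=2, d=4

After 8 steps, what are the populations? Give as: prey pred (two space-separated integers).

Answer: 0 16

Derivation:
Step 1: prey: 34+17-10=41; pred: 10+6-4=12
Step 2: prey: 41+20-14=47; pred: 12+9-4=17
Step 3: prey: 47+23-23=47; pred: 17+15-6=26
Step 4: prey: 47+23-36=34; pred: 26+24-10=40
Step 5: prey: 34+17-40=11; pred: 40+27-16=51
Step 6: prey: 11+5-16=0; pred: 51+11-20=42
Step 7: prey: 0+0-0=0; pred: 42+0-16=26
Step 8: prey: 0+0-0=0; pred: 26+0-10=16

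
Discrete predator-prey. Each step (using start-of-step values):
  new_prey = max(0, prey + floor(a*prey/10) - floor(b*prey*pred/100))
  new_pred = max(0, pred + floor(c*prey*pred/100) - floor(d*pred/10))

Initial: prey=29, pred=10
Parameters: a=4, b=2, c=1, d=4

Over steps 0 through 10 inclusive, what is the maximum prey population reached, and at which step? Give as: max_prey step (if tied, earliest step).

Step 1: prey: 29+11-5=35; pred: 10+2-4=8
Step 2: prey: 35+14-5=44; pred: 8+2-3=7
Step 3: prey: 44+17-6=55; pred: 7+3-2=8
Step 4: prey: 55+22-8=69; pred: 8+4-3=9
Step 5: prey: 69+27-12=84; pred: 9+6-3=12
Step 6: prey: 84+33-20=97; pred: 12+10-4=18
Step 7: prey: 97+38-34=101; pred: 18+17-7=28
Step 8: prey: 101+40-56=85; pred: 28+28-11=45
Step 9: prey: 85+34-76=43; pred: 45+38-18=65
Step 10: prey: 43+17-55=5; pred: 65+27-26=66
Max prey = 101 at step 7

Answer: 101 7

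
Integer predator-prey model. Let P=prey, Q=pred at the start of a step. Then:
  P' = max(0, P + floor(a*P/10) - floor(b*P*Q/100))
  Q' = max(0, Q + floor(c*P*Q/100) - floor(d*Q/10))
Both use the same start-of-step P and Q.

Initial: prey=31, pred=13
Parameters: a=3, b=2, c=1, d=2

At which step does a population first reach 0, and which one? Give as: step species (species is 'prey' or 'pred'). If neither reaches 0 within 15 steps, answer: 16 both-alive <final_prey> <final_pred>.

Answer: 16 both-alive 12 12

Derivation:
Step 1: prey: 31+9-8=32; pred: 13+4-2=15
Step 2: prey: 32+9-9=32; pred: 15+4-3=16
Step 3: prey: 32+9-10=31; pred: 16+5-3=18
Step 4: prey: 31+9-11=29; pred: 18+5-3=20
Step 5: prey: 29+8-11=26; pred: 20+5-4=21
Step 6: prey: 26+7-10=23; pred: 21+5-4=22
Step 7: prey: 23+6-10=19; pred: 22+5-4=23
Step 8: prey: 19+5-8=16; pred: 23+4-4=23
Step 9: prey: 16+4-7=13; pred: 23+3-4=22
Step 10: prey: 13+3-5=11; pred: 22+2-4=20
Step 11: prey: 11+3-4=10; pred: 20+2-4=18
Step 12: prey: 10+3-3=10; pred: 18+1-3=16
Step 13: prey: 10+3-3=10; pred: 16+1-3=14
Step 14: prey: 10+3-2=11; pred: 14+1-2=13
Step 15: prey: 11+3-2=12; pred: 13+1-2=12
No extinction within 15 steps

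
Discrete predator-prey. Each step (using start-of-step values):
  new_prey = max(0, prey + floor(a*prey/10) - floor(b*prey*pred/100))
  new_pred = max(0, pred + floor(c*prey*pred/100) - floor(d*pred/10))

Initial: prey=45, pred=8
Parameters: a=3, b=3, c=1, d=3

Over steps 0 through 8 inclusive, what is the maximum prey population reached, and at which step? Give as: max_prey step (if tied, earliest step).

Step 1: prey: 45+13-10=48; pred: 8+3-2=9
Step 2: prey: 48+14-12=50; pred: 9+4-2=11
Step 3: prey: 50+15-16=49; pred: 11+5-3=13
Step 4: prey: 49+14-19=44; pred: 13+6-3=16
Step 5: prey: 44+13-21=36; pred: 16+7-4=19
Step 6: prey: 36+10-20=26; pred: 19+6-5=20
Step 7: prey: 26+7-15=18; pred: 20+5-6=19
Step 8: prey: 18+5-10=13; pred: 19+3-5=17
Max prey = 50 at step 2

Answer: 50 2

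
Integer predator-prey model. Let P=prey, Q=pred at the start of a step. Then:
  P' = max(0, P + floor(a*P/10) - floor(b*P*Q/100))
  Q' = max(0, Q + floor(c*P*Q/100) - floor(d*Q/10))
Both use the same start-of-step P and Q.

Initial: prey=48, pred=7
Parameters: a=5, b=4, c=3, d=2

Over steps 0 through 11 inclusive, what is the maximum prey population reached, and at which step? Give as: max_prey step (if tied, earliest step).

Answer: 59 1

Derivation:
Step 1: prey: 48+24-13=59; pred: 7+10-1=16
Step 2: prey: 59+29-37=51; pred: 16+28-3=41
Step 3: prey: 51+25-83=0; pred: 41+62-8=95
Step 4: prey: 0+0-0=0; pred: 95+0-19=76
Step 5: prey: 0+0-0=0; pred: 76+0-15=61
Step 6: prey: 0+0-0=0; pred: 61+0-12=49
Step 7: prey: 0+0-0=0; pred: 49+0-9=40
Step 8: prey: 0+0-0=0; pred: 40+0-8=32
Step 9: prey: 0+0-0=0; pred: 32+0-6=26
Step 10: prey: 0+0-0=0; pred: 26+0-5=21
Step 11: prey: 0+0-0=0; pred: 21+0-4=17
Max prey = 59 at step 1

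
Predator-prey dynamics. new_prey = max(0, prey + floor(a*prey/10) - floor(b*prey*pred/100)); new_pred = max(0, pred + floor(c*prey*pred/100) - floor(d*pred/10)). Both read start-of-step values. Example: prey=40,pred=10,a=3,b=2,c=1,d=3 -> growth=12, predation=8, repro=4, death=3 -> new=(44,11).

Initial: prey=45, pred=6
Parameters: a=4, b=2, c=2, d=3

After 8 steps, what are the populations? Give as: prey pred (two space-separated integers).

Step 1: prey: 45+18-5=58; pred: 6+5-1=10
Step 2: prey: 58+23-11=70; pred: 10+11-3=18
Step 3: prey: 70+28-25=73; pred: 18+25-5=38
Step 4: prey: 73+29-55=47; pred: 38+55-11=82
Step 5: prey: 47+18-77=0; pred: 82+77-24=135
Step 6: prey: 0+0-0=0; pred: 135+0-40=95
Step 7: prey: 0+0-0=0; pred: 95+0-28=67
Step 8: prey: 0+0-0=0; pred: 67+0-20=47

Answer: 0 47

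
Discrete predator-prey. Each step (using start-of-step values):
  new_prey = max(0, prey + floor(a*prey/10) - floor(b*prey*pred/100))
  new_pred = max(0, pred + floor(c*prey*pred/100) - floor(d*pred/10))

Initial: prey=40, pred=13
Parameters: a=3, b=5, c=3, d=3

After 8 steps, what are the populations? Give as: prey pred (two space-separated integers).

Answer: 0 5

Derivation:
Step 1: prey: 40+12-26=26; pred: 13+15-3=25
Step 2: prey: 26+7-32=1; pred: 25+19-7=37
Step 3: prey: 1+0-1=0; pred: 37+1-11=27
Step 4: prey: 0+0-0=0; pred: 27+0-8=19
Step 5: prey: 0+0-0=0; pred: 19+0-5=14
Step 6: prey: 0+0-0=0; pred: 14+0-4=10
Step 7: prey: 0+0-0=0; pred: 10+0-3=7
Step 8: prey: 0+0-0=0; pred: 7+0-2=5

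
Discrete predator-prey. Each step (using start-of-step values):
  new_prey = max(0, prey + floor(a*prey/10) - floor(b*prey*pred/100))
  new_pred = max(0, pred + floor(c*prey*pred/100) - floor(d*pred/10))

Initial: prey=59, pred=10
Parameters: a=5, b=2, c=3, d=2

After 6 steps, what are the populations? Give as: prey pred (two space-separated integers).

Step 1: prey: 59+29-11=77; pred: 10+17-2=25
Step 2: prey: 77+38-38=77; pred: 25+57-5=77
Step 3: prey: 77+38-118=0; pred: 77+177-15=239
Step 4: prey: 0+0-0=0; pred: 239+0-47=192
Step 5: prey: 0+0-0=0; pred: 192+0-38=154
Step 6: prey: 0+0-0=0; pred: 154+0-30=124

Answer: 0 124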